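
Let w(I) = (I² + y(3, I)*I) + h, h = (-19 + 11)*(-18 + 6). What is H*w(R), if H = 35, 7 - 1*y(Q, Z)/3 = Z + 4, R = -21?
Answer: -34125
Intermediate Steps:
y(Q, Z) = 9 - 3*Z (y(Q, Z) = 21 - 3*(Z + 4) = 21 - 3*(4 + Z) = 21 + (-12 - 3*Z) = 9 - 3*Z)
h = 96 (h = -8*(-12) = 96)
w(I) = 96 + I² + I*(9 - 3*I) (w(I) = (I² + (9 - 3*I)*I) + 96 = (I² + I*(9 - 3*I)) + 96 = 96 + I² + I*(9 - 3*I))
H*w(R) = 35*(96 - 2*(-21)² + 9*(-21)) = 35*(96 - 2*441 - 189) = 35*(96 - 882 - 189) = 35*(-975) = -34125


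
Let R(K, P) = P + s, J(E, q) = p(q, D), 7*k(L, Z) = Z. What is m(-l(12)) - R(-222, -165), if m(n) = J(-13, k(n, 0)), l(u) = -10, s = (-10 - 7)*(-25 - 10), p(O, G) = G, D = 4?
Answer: -426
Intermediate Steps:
k(L, Z) = Z/7
s = 595 (s = -17*(-35) = 595)
J(E, q) = 4
R(K, P) = 595 + P (R(K, P) = P + 595 = 595 + P)
m(n) = 4
m(-l(12)) - R(-222, -165) = 4 - (595 - 165) = 4 - 1*430 = 4 - 430 = -426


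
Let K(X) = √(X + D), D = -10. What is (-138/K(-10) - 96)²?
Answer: 41319/5 - 13248*I*√5/5 ≈ 8263.8 - 5924.7*I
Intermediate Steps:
K(X) = √(-10 + X) (K(X) = √(X - 10) = √(-10 + X))
(-138/K(-10) - 96)² = (-138/√(-10 - 10) - 96)² = (-138*(-I*√5/10) - 96)² = (-(-69)*I*√5/5 - 96)² = (69*I*√5/5 - 96)² = (-96 + 69*I*√5/5)²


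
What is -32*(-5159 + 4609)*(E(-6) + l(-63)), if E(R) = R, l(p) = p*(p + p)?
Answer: 139603200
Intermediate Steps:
l(p) = 2*p**2 (l(p) = p*(2*p) = 2*p**2)
-32*(-5159 + 4609)*(E(-6) + l(-63)) = -32*(-5159 + 4609)*(-6 + 2*(-63)**2) = -(-17600)*(-6 + 2*3969) = -(-17600)*(-6 + 7938) = -(-17600)*7932 = -32*(-4362600) = 139603200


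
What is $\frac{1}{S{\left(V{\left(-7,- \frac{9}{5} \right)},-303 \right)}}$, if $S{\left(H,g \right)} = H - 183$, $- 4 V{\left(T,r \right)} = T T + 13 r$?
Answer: $- \frac{5}{947} \approx -0.0052798$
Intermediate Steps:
$V{\left(T,r \right)} = - \frac{13 r}{4} - \frac{T^{2}}{4}$ ($V{\left(T,r \right)} = - \frac{T T + 13 r}{4} = - \frac{T^{2} + 13 r}{4} = - \frac{13 r}{4} - \frac{T^{2}}{4}$)
$S{\left(H,g \right)} = -183 + H$
$\frac{1}{S{\left(V{\left(-7,- \frac{9}{5} \right)},-303 \right)}} = \frac{1}{-183 - \left(\frac{49}{4} + \frac{13}{4} \left(-9\right) \frac{1}{5}\right)} = \frac{1}{-183 - \left(\frac{49}{4} + \frac{13 \left(\left(-9\right) \frac{1}{5}\right)}{4}\right)} = \frac{1}{-183 - \frac{32}{5}} = \frac{1}{- \frac{947}{5}} = - \frac{5}{947}$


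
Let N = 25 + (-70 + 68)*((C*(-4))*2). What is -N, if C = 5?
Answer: -105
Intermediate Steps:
N = 105 (N = 25 + (-70 + 68)*((5*(-4))*2) = 25 - (-40)*2 = 25 - 2*(-40) = 25 + 80 = 105)
-N = -1*105 = -105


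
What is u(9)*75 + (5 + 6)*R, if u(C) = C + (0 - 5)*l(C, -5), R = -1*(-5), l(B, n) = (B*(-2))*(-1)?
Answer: -6020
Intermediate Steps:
l(B, n) = 2*B (l(B, n) = -2*B*(-1) = 2*B)
R = 5
u(C) = -9*C (u(C) = C + (0 - 5)*(2*C) = C - 10*C = -9*C)
u(9)*75 + (5 + 6)*R = -9*9*75 + (5 + 6)*5 = -81*75 + 11*5 = -6075 + 55 = -6020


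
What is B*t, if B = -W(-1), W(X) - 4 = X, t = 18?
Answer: -54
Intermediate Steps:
W(X) = 4 + X
B = -3 (B = -(4 - 1) = -1*3 = -3)
B*t = -3*18 = -54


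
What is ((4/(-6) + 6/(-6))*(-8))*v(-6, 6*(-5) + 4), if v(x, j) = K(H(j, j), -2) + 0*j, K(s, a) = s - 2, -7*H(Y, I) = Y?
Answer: 160/7 ≈ 22.857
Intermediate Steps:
H(Y, I) = -Y/7
K(s, a) = -2 + s
v(x, j) = -2 - j/7 (v(x, j) = (-2 - j/7) + 0*j = (-2 - j/7) + 0 = -2 - j/7)
((4/(-6) + 6/(-6))*(-8))*v(-6, 6*(-5) + 4) = ((4/(-6) + 6/(-6))*(-8))*(-2 - (6*(-5) + 4)/7) = ((4*(-⅙) + 6*(-⅙))*(-8))*(-2 - (-30 + 4)/7) = ((-⅔ - 1)*(-8))*(-2 - ⅐*(-26)) = (-5/3*(-8))*(-2 + 26/7) = (40/3)*(12/7) = 160/7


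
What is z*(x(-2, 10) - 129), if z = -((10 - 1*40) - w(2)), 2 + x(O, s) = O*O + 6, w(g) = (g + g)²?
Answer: -5566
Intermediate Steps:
w(g) = 4*g² (w(g) = (2*g)² = 4*g²)
x(O, s) = 4 + O² (x(O, s) = -2 + (O*O + 6) = -2 + (O² + 6) = -2 + (6 + O²) = 4 + O²)
z = 46 (z = -((10 - 1*40) - 4*2²) = -((10 - 40) - 4*4) = -(-30 - 1*16) = -(-30 - 16) = -1*(-46) = 46)
z*(x(-2, 10) - 129) = 46*((4 + (-2)²) - 129) = 46*((4 + 4) - 129) = 46*(8 - 129) = 46*(-121) = -5566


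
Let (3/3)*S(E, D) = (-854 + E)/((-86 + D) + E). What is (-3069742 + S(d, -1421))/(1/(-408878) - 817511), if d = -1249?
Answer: 1729596228002711/460613397944102 ≈ 3.7550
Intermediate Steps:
S(E, D) = (-854 + E)/(-86 + D + E) (S(E, D) = (-854 + E)/((-86 + D) + E) = (-854 + E)/(-86 + D + E))
(-3069742 + S(d, -1421))/(1/(-408878) - 817511) = (-3069742 + (-854 - 1249)/(-86 - 1421 - 1249))/(1/(-408878) - 817511) = (-3069742 - 2103/(-2756))/(-1/408878 - 817511) = (-3069742 - 1/2756*(-2103))/(-334262262659/408878) = (-3069742 + 2103/2756)*(-408878/334262262659) = -8460206849/2756*(-408878/334262262659) = 1729596228002711/460613397944102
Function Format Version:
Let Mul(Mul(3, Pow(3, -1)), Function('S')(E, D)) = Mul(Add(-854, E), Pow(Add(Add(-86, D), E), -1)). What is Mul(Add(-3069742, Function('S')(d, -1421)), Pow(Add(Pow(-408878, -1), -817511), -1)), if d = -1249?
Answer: Rational(1729596228002711, 460613397944102) ≈ 3.7550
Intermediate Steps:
Function('S')(E, D) = Mul(Pow(Add(-86, D, E), -1), Add(-854, E)) (Function('S')(E, D) = Mul(Add(-854, E), Pow(Add(Add(-86, D), E), -1)) = Mul(Add(-854, E), Pow(Add(-86, D, E), -1)) = Mul(Pow(Add(-86, D, E), -1), Add(-854, E)))
Mul(Add(-3069742, Function('S')(d, -1421)), Pow(Add(Pow(-408878, -1), -817511), -1)) = Mul(Add(-3069742, Mul(Pow(Add(-86, -1421, -1249), -1), Add(-854, -1249))), Pow(Add(Pow(-408878, -1), -817511), -1)) = Mul(Add(-3069742, Mul(Pow(-2756, -1), -2103)), Pow(Add(Rational(-1, 408878), -817511), -1)) = Mul(Add(-3069742, Mul(Rational(-1, 2756), -2103)), Pow(Rational(-334262262659, 408878), -1)) = Mul(Add(-3069742, Rational(2103, 2756)), Rational(-408878, 334262262659)) = Mul(Rational(-8460206849, 2756), Rational(-408878, 334262262659)) = Rational(1729596228002711, 460613397944102)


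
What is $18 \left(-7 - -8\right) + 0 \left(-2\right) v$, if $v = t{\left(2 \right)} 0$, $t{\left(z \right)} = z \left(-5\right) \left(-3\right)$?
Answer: $18$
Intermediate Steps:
$t{\left(z \right)} = 15 z$ ($t{\left(z \right)} = - 5 z \left(-3\right) = 15 z$)
$v = 0$ ($v = 15 \cdot 2 \cdot 0 = 30 \cdot 0 = 0$)
$18 \left(-7 - -8\right) + 0 \left(-2\right) v = 18 \left(-7 - -8\right) + 0 \left(-2\right) 0 = 18 \left(-7 + 8\right) + 0 \cdot 0 = 18 \cdot 1 + 0 = 18 + 0 = 18$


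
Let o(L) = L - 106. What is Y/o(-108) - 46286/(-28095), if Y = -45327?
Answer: 1283367269/6012330 ≈ 213.46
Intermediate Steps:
o(L) = -106 + L
Y/o(-108) - 46286/(-28095) = -45327/(-106 - 108) - 46286/(-28095) = -45327/(-214) - 46286*(-1/28095) = -45327*(-1/214) + 46286/28095 = 45327/214 + 46286/28095 = 1283367269/6012330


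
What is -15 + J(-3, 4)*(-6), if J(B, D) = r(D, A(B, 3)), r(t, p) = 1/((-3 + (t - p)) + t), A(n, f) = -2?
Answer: -111/7 ≈ -15.857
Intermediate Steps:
r(t, p) = 1/(-3 - p + 2*t) (r(t, p) = 1/((-3 + t - p) + t) = 1/(-3 - p + 2*t))
J(B, D) = -1/(1 - 2*D) (J(B, D) = -1/(3 - 2 - 2*D) = -1/(1 - 2*D))
-15 + J(-3, 4)*(-6) = -15 - 6/(-1 + 2*4) = -15 - 6/(-1 + 8) = -15 - 6/7 = -111/7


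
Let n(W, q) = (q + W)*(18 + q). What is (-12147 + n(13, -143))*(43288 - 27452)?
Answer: 64975108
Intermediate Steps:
n(W, q) = (18 + q)*(W + q) (n(W, q) = (W + q)*(18 + q) = (18 + q)*(W + q))
(-12147 + n(13, -143))*(43288 - 27452) = (-12147 + ((-143)² + 18*13 + 18*(-143) + 13*(-143)))*(43288 - 27452) = (-12147 + (20449 + 234 - 2574 - 1859))*15836 = (-12147 + 16250)*15836 = 4103*15836 = 64975108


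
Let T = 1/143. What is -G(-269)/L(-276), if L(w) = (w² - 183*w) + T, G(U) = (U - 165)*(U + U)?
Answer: -33389356/18115813 ≈ -1.8431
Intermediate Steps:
T = 1/143 ≈ 0.0069930
G(U) = 2*U*(-165 + U) (G(U) = (-165 + U)*(2*U) = 2*U*(-165 + U))
L(w) = 1/143 + w² - 183*w (L(w) = (w² - 183*w) + 1/143 = 1/143 + w² - 183*w)
-G(-269)/L(-276) = -2*(-269)*(-165 - 269)/(1/143 + (-276)² - 183*(-276)) = -2*(-269)*(-434)/(1/143 + 76176 + 50508) = -233492/18115813/143 = -233492*143/18115813 = -1*33389356/18115813 = -33389356/18115813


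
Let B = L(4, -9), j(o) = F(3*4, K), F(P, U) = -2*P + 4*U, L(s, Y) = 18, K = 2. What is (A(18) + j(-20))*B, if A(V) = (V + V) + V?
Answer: 684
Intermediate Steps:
A(V) = 3*V (A(V) = 2*V + V = 3*V)
j(o) = -16 (j(o) = -6*4 + 4*2 = -2*12 + 8 = -24 + 8 = -16)
B = 18
(A(18) + j(-20))*B = (3*18 - 16)*18 = (54 - 16)*18 = 38*18 = 684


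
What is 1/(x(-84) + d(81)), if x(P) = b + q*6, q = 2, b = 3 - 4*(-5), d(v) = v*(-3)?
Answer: -1/208 ≈ -0.0048077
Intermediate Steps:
d(v) = -3*v
b = 23 (b = 3 + 20 = 23)
x(P) = 35 (x(P) = 23 + 2*6 = 23 + 12 = 35)
1/(x(-84) + d(81)) = 1/(35 - 3*81) = 1/(35 - 243) = 1/(-208) = -1/208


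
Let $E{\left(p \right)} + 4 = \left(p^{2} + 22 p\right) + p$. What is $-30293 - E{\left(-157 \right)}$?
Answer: $-51327$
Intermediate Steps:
$E{\left(p \right)} = -4 + p^{2} + 23 p$ ($E{\left(p \right)} = -4 + \left(\left(p^{2} + 22 p\right) + p\right) = -4 + \left(p^{2} + 23 p\right) = -4 + p^{2} + 23 p$)
$-30293 - E{\left(-157 \right)} = -30293 - \left(-4 + \left(-157\right)^{2} + 23 \left(-157\right)\right) = -30293 - \left(-4 + 24649 - 3611\right) = -30293 - 21034 = -51327$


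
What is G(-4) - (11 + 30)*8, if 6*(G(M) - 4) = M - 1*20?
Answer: -328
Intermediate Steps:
G(M) = ⅔ + M/6 (G(M) = 4 + (M - 1*20)/6 = 4 + (M - 20)/6 = 4 + (-20 + M)/6 = 4 + (-10/3 + M/6) = ⅔ + M/6)
G(-4) - (11 + 30)*8 = (⅔ + (⅙)*(-4)) - (11 + 30)*8 = (⅔ - ⅔) - 41*8 = 0 - 1*328 = 0 - 328 = -328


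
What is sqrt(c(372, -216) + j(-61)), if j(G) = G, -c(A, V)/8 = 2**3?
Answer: 5*I*sqrt(5) ≈ 11.18*I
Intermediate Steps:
c(A, V) = -64 (c(A, V) = -8*2**3 = -8*8 = -64)
sqrt(c(372, -216) + j(-61)) = sqrt(-64 - 61) = sqrt(-125) = 5*I*sqrt(5)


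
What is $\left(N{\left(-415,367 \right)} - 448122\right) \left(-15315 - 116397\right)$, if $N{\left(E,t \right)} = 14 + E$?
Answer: $59075861376$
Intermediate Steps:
$\left(N{\left(-415,367 \right)} - 448122\right) \left(-15315 - 116397\right) = \left(\left(14 - 415\right) - 448122\right) \left(-15315 - 116397\right) = \left(-401 - 448122\right) \left(-131712\right) = \left(-448523\right) \left(-131712\right) = 59075861376$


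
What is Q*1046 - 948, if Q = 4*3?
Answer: 11604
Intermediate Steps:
Q = 12
Q*1046 - 948 = 12*1046 - 948 = 12552 - 948 = 11604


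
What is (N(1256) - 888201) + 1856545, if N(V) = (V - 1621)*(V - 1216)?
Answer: 953744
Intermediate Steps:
N(V) = (-1621 + V)*(-1216 + V)
(N(1256) - 888201) + 1856545 = ((1971136 + 1256² - 2837*1256) - 888201) + 1856545 = ((1971136 + 1577536 - 3563272) - 888201) + 1856545 = (-14600 - 888201) + 1856545 = -902801 + 1856545 = 953744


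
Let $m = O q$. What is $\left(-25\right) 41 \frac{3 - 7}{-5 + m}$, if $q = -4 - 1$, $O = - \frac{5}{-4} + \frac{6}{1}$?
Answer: $- \frac{3280}{33} \approx -99.394$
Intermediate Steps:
$O = \frac{29}{4}$ ($O = \left(-5\right) \left(- \frac{1}{4}\right) + 6 \cdot 1 = \frac{5}{4} + 6 = \frac{29}{4} \approx 7.25$)
$q = -5$ ($q = -4 - 1 = -5$)
$m = - \frac{145}{4}$ ($m = \frac{29}{4} \left(-5\right) = - \frac{145}{4} \approx -36.25$)
$\left(-25\right) 41 \frac{3 - 7}{-5 + m} = \left(-25\right) 41 \frac{3 - 7}{-5 - \frac{145}{4}} = - 1025 \left(- \frac{4}{- \frac{165}{4}}\right) = - 1025 \left(\left(-4\right) \left(- \frac{4}{165}\right)\right) = \left(-1025\right) \frac{16}{165} = - \frac{3280}{33}$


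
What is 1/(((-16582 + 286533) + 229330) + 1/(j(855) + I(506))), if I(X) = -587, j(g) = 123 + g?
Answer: 391/195218872 ≈ 2.0029e-6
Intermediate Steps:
1/(((-16582 + 286533) + 229330) + 1/(j(855) + I(506))) = 1/(((-16582 + 286533) + 229330) + 1/((123 + 855) - 587)) = 1/((269951 + 229330) + 1/(978 - 587)) = 1/(499281 + 1/391) = 1/(195218872/391) = 391/195218872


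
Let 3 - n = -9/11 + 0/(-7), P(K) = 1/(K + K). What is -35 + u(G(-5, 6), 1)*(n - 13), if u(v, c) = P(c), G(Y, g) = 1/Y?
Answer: -871/22 ≈ -39.591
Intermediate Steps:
P(K) = 1/(2*K)
u(v, c) = 1/(2*c)
n = 42/11 (n = 3 - (-9/11 + 0/(-7)) = 3 - (-9*1/11 + 0*(-⅐)) = 3 - (-9/11 + 0) = 3 - 1*(-9/11) = 3 + 9/11 = 42/11 ≈ 3.8182)
-35 + u(G(-5, 6), 1)*(n - 13) = -35 + ((½)/1)*(42/11 - 13) = -35 + ((½)*1)*(-101/11) = -35 + (½)*(-101/11) = -35 - 101/22 = -871/22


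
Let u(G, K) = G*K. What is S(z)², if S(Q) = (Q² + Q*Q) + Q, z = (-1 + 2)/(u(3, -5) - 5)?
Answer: 81/40000 ≈ 0.0020250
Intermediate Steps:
z = -1/20 (z = (-1 + 2)/(3*(-5) - 5) = 1/(-15 - 5) = 1/(-20) = 1*(-1/20) = -1/20 ≈ -0.050000)
S(Q) = Q + 2*Q² (S(Q) = (Q² + Q²) + Q = 2*Q² + Q = Q + 2*Q²)
S(z)² = (-(1 + 2*(-1/20))/20)² = (-(1 - ⅒)/20)² = (-1/20*9/10)² = (-9/200)² = 81/40000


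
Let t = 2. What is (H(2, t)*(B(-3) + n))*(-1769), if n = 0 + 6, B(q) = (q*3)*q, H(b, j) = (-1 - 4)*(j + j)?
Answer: 1167540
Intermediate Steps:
H(b, j) = -10*j
B(q) = 3*q² (B(q) = (3*q)*q = 3*q²)
n = 6
(H(2, t)*(B(-3) + n))*(-1769) = ((-10*2)*(3*(-3)² + 6))*(-1769) = -20*(3*9 + 6)*(-1769) = -20*(27 + 6)*(-1769) = -20*33*(-1769) = -660*(-1769) = 1167540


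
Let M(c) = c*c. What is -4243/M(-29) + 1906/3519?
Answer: -13328171/2959479 ≈ -4.5036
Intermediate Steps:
M(c) = c²
-4243/M(-29) + 1906/3519 = -4243/((-29)²) + 1906/3519 = -4243/841 + 1906*(1/3519) = -4243*1/841 + 1906/3519 = -4243/841 + 1906/3519 = -13328171/2959479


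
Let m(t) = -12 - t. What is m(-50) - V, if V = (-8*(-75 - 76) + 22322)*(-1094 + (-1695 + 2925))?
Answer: -3200042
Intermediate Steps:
V = 3200080 (V = (-8*(-151) + 22322)*(-1094 + 1230) = (1208 + 22322)*136 = 23530*136 = 3200080)
m(-50) - V = (-12 - 1*(-50)) - 1*3200080 = (-12 + 50) - 3200080 = 38 - 3200080 = -3200042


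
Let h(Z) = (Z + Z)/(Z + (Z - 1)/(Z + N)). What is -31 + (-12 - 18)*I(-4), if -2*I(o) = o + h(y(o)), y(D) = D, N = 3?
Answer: -211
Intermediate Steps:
h(Z) = 2*Z/(Z + (-1 + Z)/(3 + Z)) (h(Z) = (Z + Z)/(Z + (Z - 1)/(Z + 3)) = (2*Z)/(Z + (-1 + Z)/(3 + Z)) = 2*Z/(Z + (-1 + Z)/(3 + Z)))
I(o) = -o/2 - o*(3 + o)/(-1 + o² + 4*o) (I(o) = -(o + 2*o*(3 + o)/(-1 + o² + 4*o))/2 = -o/2 - o*(3 + o)/(-1 + o² + 4*o))
-31 + (-12 - 18)*I(-4) = -31 + (-12 - 18)*((½)*(-4)*(-5 - 1*(-4)² - 6*(-4))/(-1 + (-4)² + 4*(-4))) = -31 - 15*(-4)*(-5 - 1*16 + 24)/(-1 + 16 - 16) = -31 - 15*(-4)*(-5 - 16 + 24)/(-1) = -31 - 15*(-4)*(-1)*3 = -31 - 30*6 = -31 - 180 = -211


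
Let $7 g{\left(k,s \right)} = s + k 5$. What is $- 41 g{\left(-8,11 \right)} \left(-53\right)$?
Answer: $- \frac{63017}{7} \approx -9002.4$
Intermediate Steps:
$g{\left(k,s \right)} = \frac{s}{7} + \frac{5 k}{7}$ ($g{\left(k,s \right)} = \frac{s + k 5}{7} = \frac{s + 5 k}{7} = \frac{s}{7} + \frac{5 k}{7}$)
$- 41 g{\left(-8,11 \right)} \left(-53\right) = - 41 \left(\frac{1}{7} \cdot 11 + \frac{5}{7} \left(-8\right)\right) \left(-53\right) = - 41 \left(\frac{11}{7} - \frac{40}{7}\right) \left(-53\right) = \left(-41\right) \left(- \frac{29}{7}\right) \left(-53\right) = \frac{1189}{7} \left(-53\right) = - \frac{63017}{7}$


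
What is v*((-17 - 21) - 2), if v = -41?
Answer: 1640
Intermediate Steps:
v*((-17 - 21) - 2) = -41*((-17 - 21) - 2) = -41*(-38 - 2) = -41*(-40) = 1640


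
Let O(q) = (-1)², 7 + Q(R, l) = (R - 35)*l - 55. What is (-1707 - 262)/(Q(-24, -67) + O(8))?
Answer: -1969/3892 ≈ -0.50591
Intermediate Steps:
Q(R, l) = -62 + l*(-35 + R) (Q(R, l) = -7 + ((R - 35)*l - 55) = -7 + ((-35 + R)*l - 55) = -7 + (l*(-35 + R) - 55) = -7 + (-55 + l*(-35 + R)) = -62 + l*(-35 + R))
O(q) = 1
(-1707 - 262)/(Q(-24, -67) + O(8)) = (-1707 - 262)/((-62 - 35*(-67) - 24*(-67)) + 1) = -1969/((-62 + 2345 + 1608) + 1) = -1969/(3891 + 1) = -1969/3892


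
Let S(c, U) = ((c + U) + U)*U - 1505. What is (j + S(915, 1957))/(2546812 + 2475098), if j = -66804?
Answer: 1563674/836985 ≈ 1.8682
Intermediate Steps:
S(c, U) = -1505 + U*(c + 2*U) (S(c, U) = ((U + c) + U)*U - 1505 = (c + 2*U)*U - 1505 = U*(c + 2*U) - 1505 = -1505 + U*(c + 2*U))
(j + S(915, 1957))/(2546812 + 2475098) = (-66804 + (-1505 + 2*1957² + 1957*915))/(2546812 + 2475098) = (-66804 + (-1505 + 2*3829849 + 1790655))/5021910 = (-66804 + (-1505 + 7659698 + 1790655))*(1/5021910) = (-66804 + 9448848)*(1/5021910) = 9382044*(1/5021910) = 1563674/836985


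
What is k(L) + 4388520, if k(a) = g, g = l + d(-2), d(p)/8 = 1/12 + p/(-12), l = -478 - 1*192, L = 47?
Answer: 4387852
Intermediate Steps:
l = -670 (l = -478 - 192 = -670)
d(p) = ⅔ - 2*p/3 (d(p) = 8*(1/12 + p/(-12)) = 8*(1*(1/12) + p*(-1/12)) = 8*(1/12 - p/12) = ⅔ - 2*p/3)
g = -668 (g = -670 + (⅔ - ⅔*(-2)) = -670 + (⅔ + 4/3) = -670 + 2 = -668)
k(a) = -668
k(L) + 4388520 = -668 + 4388520 = 4387852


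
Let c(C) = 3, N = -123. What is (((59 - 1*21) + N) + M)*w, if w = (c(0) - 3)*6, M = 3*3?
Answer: 0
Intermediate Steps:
M = 9
w = 0 (w = (3 - 3)*6 = 0*6 = 0)
(((59 - 1*21) + N) + M)*w = (((59 - 1*21) - 123) + 9)*0 = (((59 - 21) - 123) + 9)*0 = ((38 - 123) + 9)*0 = (-85 + 9)*0 = -76*0 = 0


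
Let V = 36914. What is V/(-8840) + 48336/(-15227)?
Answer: -494689859/67303340 ≈ -7.3502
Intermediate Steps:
V/(-8840) + 48336/(-15227) = 36914/(-8840) + 48336/(-15227) = 36914*(-1/8840) + 48336*(-1/15227) = -18457/4420 - 48336/15227 = -494689859/67303340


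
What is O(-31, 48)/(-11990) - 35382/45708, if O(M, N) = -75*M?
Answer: -4420844/4566991 ≈ -0.96800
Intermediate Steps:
O(-31, 48)/(-11990) - 35382/45708 = -75*(-31)/(-11990) - 35382/45708 = 2325*(-1/11990) - 35382*1/45708 = -465/2398 - 5897/7618 = -4420844/4566991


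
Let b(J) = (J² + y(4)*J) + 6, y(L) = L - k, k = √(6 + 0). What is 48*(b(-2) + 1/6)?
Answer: 104 + 96*√6 ≈ 339.15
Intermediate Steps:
k = √6 ≈ 2.4495
y(L) = L - √6
b(J) = 6 + J² + J*(4 - √6) (b(J) = (J² + (4 - √6)*J) + 6 = (J² + J*(4 - √6)) + 6 = 6 + J² + J*(4 - √6))
48*(b(-2) + 1/6) = 48*((6 + (-2)² - 2*(4 - √6)) + 1/6) = 48*((6 + 4 + (-8 + 2*√6)) + ⅙) = 48*((2 + 2*√6) + ⅙) = 48*(13/6 + 2*√6) = 104 + 96*√6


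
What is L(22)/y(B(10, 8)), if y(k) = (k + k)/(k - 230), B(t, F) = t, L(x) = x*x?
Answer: -5324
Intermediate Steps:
L(x) = x**2
y(k) = 2*k/(-230 + k) (y(k) = (2*k)/(-230 + k) = 2*k/(-230 + k))
L(22)/y(B(10, 8)) = 22**2/((2*10/(-230 + 10))) = 484/((2*10/(-220))) = 484/((2*10*(-1/220))) = 484/(-1/11) = 484*(-11) = -5324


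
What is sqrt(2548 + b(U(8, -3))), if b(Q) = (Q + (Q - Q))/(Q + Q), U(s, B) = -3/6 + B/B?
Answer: sqrt(10194)/2 ≈ 50.483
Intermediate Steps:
U(s, B) = 1/2 (U(s, B) = -3*1/6 + 1 = -1/2 + 1 = 1/2)
b(Q) = 1/2 (b(Q) = (Q + 0)/((2*Q)) = Q*(1/(2*Q)) = 1/2)
sqrt(2548 + b(U(8, -3))) = sqrt(2548 + 1/2) = sqrt(5097/2) = sqrt(10194)/2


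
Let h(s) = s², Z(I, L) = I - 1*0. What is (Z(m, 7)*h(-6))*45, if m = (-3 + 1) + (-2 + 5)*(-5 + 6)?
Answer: 1620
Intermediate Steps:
m = 1 (m = -2 + 3*1 = -2 + 3 = 1)
Z(I, L) = I (Z(I, L) = I + 0 = I)
(Z(m, 7)*h(-6))*45 = (1*(-6)²)*45 = (1*36)*45 = 36*45 = 1620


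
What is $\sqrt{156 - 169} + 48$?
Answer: $48 + i \sqrt{13} \approx 48.0 + 3.6056 i$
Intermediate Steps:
$\sqrt{156 - 169} + 48 = \sqrt{-13} + 48 = i \sqrt{13} + 48 = 48 + i \sqrt{13}$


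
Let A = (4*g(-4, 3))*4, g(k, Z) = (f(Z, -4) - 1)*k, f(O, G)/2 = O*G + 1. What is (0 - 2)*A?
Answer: -2944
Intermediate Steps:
f(O, G) = 2 + 2*G*O (f(O, G) = 2*(O*G + 1) = 2*(G*O + 1) = 2*(1 + G*O) = 2 + 2*G*O)
g(k, Z) = k*(1 - 8*Z) (g(k, Z) = ((2 + 2*(-4)*Z) - 1)*k = ((2 - 8*Z) - 1)*k = (1 - 8*Z)*k = k*(1 - 8*Z))
A = 1472 (A = (4*(-4*(1 - 8*3)))*4 = (4*(-4*(1 - 24)))*4 = (4*(-4*(-23)))*4 = (4*92)*4 = 368*4 = 1472)
(0 - 2)*A = (0 - 2)*1472 = -2*1472 = -2944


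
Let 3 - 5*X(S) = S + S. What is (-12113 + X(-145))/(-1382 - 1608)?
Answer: 30136/7475 ≈ 4.0316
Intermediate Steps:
X(S) = ⅗ - 2*S/5 (X(S) = ⅗ - (S + S)/5 = ⅗ - 2*S/5)
(-12113 + X(-145))/(-1382 - 1608) = (-12113 + (⅗ - ⅖*(-145)))/(-1382 - 1608) = (-12113 + (⅗ + 58))/(-2990) = (-12113 + 293/5)*(-1/2990) = -60272/5*(-1/2990) = 30136/7475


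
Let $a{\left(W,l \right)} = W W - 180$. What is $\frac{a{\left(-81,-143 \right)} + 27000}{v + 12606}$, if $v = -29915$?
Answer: $- \frac{33381}{17309} \approx -1.9285$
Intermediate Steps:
$a{\left(W,l \right)} = -180 + W^{2}$ ($a{\left(W,l \right)} = W^{2} - 180 = -180 + W^{2}$)
$\frac{a{\left(-81,-143 \right)} + 27000}{v + 12606} = \frac{\left(-180 + \left(-81\right)^{2}\right) + 27000}{-29915 + 12606} = \frac{\left(-180 + 6561\right) + 27000}{-17309} = \left(6381 + 27000\right) \left(- \frac{1}{17309}\right) = 33381 \left(- \frac{1}{17309}\right) = - \frac{33381}{17309}$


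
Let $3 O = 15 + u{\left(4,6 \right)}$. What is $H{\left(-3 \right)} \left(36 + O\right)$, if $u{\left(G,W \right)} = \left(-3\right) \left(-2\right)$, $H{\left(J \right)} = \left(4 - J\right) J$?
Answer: $-903$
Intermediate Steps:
$H{\left(J \right)} = J \left(4 - J\right)$
$u{\left(G,W \right)} = 6$
$O = 7$ ($O = \frac{15 + 6}{3} = \frac{1}{3} \cdot 21 = 7$)
$H{\left(-3 \right)} \left(36 + O\right) = - 3 \left(4 - -3\right) \left(36 + 7\right) = - 3 \left(4 + 3\right) 43 = \left(-3\right) 7 \cdot 43 = \left(-21\right) 43 = -903$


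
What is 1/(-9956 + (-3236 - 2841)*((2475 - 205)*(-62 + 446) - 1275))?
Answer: -1/5289461141 ≈ -1.8906e-10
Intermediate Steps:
1/(-9956 + (-3236 - 2841)*((2475 - 205)*(-62 + 446) - 1275)) = 1/(-9956 - 6077*(2270*384 - 1275)) = 1/(-9956 - 6077*(871680 - 1275)) = 1/(-9956 - 6077*870405) = 1/(-9956 - 5289451185) = 1/(-5289461141) = -1/5289461141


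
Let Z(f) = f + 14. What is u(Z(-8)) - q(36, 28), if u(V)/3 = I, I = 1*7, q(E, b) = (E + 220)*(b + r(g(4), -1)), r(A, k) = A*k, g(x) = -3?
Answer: -7915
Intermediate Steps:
q(E, b) = (3 + b)*(220 + E) (q(E, b) = (E + 220)*(b - 3*(-1)) = (220 + E)*(b + 3) = (220 + E)*(3 + b) = (3 + b)*(220 + E))
Z(f) = 14 + f
I = 7
u(V) = 21 (u(V) = 3*7 = 21)
u(Z(-8)) - q(36, 28) = 21 - (660 + 3*36 + 220*28 + 36*28) = 21 - (660 + 108 + 6160 + 1008) = 21 - 1*7936 = 21 - 7936 = -7915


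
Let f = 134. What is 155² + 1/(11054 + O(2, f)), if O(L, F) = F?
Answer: 268791701/11188 ≈ 24025.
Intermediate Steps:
155² + 1/(11054 + O(2, f)) = 155² + 1/(11054 + 134) = 24025 + 1/11188 = 268791701/11188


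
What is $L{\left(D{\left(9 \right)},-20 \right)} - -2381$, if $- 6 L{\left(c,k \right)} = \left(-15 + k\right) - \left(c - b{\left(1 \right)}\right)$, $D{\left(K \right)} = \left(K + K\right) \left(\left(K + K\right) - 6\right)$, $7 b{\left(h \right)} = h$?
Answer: $\frac{50879}{21} \approx 2422.8$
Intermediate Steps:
$b{\left(h \right)} = \frac{h}{7}$
$D{\left(K \right)} = 2 K \left(-6 + 2 K\right)$ ($D{\left(K \right)} = 2 K \left(2 K - 6\right) = 2 K \left(-6 + 2 K\right)$)
$L{\left(c,k \right)} = \frac{52}{21} - \frac{k}{6} + \frac{c}{6}$ ($L{\left(c,k \right)} = - \frac{\left(-15 + k\right) - \left(- \frac{1}{7} + c\right)}{6} = - \frac{- \frac{104}{7} + k - c}{6} = \frac{52}{21} - \frac{k}{6} + \frac{c}{6}$)
$L{\left(D{\left(9 \right)},-20 \right)} - -2381 = \left(\frac{52}{21} - - \frac{10}{3} + \frac{4 \cdot 9 \left(-3 + 9\right)}{6}\right) - -2381 = \left(\frac{52}{21} + \frac{10}{3} + \frac{4 \cdot 9 \cdot 6}{6}\right) + 2381 = \left(\frac{52}{21} + \frac{10}{3} + \frac{1}{6} \cdot 216\right) + 2381 = \left(\frac{52}{21} + \frac{10}{3} + 36\right) + 2381 = \frac{878}{21} + 2381 = \frac{50879}{21}$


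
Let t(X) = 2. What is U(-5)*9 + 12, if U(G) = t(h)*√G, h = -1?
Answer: 12 + 18*I*√5 ≈ 12.0 + 40.249*I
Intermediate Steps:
U(G) = 2*√G
U(-5)*9 + 12 = (2*√(-5))*9 + 12 = (2*(I*√5))*9 + 12 = (2*I*√5)*9 + 12 = 18*I*√5 + 12 = 12 + 18*I*√5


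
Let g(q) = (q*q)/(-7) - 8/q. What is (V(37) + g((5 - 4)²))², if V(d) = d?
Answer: 40804/49 ≈ 832.73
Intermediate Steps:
g(q) = -8/q - q²/7 (g(q) = q²*(-⅐) - 8/q = -q²/7 - 8/q = -8/q - q²/7)
(V(37) + g((5 - 4)²))² = (37 + (-56 - ((5 - 4)²)³)/(7*((5 - 4)²)))² = (37 + (-56 - (1²)³)/(7*(1²)))² = (37 + (⅐)*(-56 - 1*1³)/1)² = (37 + (⅐)*1*(-56 - 1*1))² = (37 + (⅐)*1*(-56 - 1))² = (37 + (⅐)*1*(-57))² = (37 - 57/7)² = (202/7)² = 40804/49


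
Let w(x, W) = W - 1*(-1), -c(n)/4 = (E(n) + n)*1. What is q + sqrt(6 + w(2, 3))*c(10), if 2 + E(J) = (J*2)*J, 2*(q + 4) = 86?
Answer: 39 - 832*sqrt(10) ≈ -2592.0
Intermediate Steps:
q = 39 (q = -4 + (1/2)*86 = -4 + 43 = 39)
E(J) = -2 + 2*J**2 (E(J) = -2 + (J*2)*J = -2 + (2*J)*J = -2 + 2*J**2)
c(n) = 8 - 8*n**2 - 4*n (c(n) = -4*((-2 + 2*n**2) + n) = -4*(-2 + n + 2*n**2) = 8 - 8*n**2 - 4*n)
w(x, W) = 1 + W (w(x, W) = W + 1 = 1 + W)
q + sqrt(6 + w(2, 3))*c(10) = 39 + sqrt(6 + (1 + 3))*(8 - 8*10**2 - 4*10) = 39 + sqrt(6 + 4)*(8 - 8*100 - 40) = 39 + sqrt(10)*(8 - 800 - 40) = 39 + sqrt(10)*(-832) = 39 - 832*sqrt(10)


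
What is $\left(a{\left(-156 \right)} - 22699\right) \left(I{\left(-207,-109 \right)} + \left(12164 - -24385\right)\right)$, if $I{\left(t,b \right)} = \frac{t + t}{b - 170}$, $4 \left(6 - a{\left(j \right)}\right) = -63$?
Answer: $- \frac{102779193085}{124} \approx -8.2886 \cdot 10^{8}$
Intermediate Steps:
$a{\left(j \right)} = \frac{87}{4}$ ($a{\left(j \right)} = 6 - - \frac{63}{4} = 6 + \frac{63}{4} = \frac{87}{4}$)
$I{\left(t,b \right)} = \frac{2 t}{-170 + b}$
$\left(a{\left(-156 \right)} - 22699\right) \left(I{\left(-207,-109 \right)} + \left(12164 - -24385\right)\right) = \left(\frac{87}{4} - 22699\right) \left(2 \left(-207\right) \frac{1}{-170 - 109} + \left(12164 - -24385\right)\right) = - \frac{90709 \left(2 \left(-207\right) \frac{1}{-279} + \left(12164 + 24385\right)\right)}{4} = - \frac{90709 \left(2 \left(-207\right) \left(- \frac{1}{279}\right) + 36549\right)}{4} = - \frac{90709 \left(\frac{46}{31} + 36549\right)}{4} = \left(- \frac{90709}{4}\right) \frac{1133065}{31} = - \frac{102779193085}{124}$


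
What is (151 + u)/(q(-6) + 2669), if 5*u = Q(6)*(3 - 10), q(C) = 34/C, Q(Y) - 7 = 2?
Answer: 1038/19975 ≈ 0.051965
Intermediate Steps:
Q(Y) = 9 (Q(Y) = 7 + 2 = 9)
u = -63/5 (u = (9*(3 - 10))/5 = (9*(-7))/5 = (1/5)*(-63) = -63/5 ≈ -12.600)
(151 + u)/(q(-6) + 2669) = (151 - 63/5)/(34/(-6) + 2669) = 692/(5*(34*(-1/6) + 2669)) = 692/(5*(-17/3 + 2669)) = 692/(5*(7990/3)) = (692/5)*(3/7990) = 1038/19975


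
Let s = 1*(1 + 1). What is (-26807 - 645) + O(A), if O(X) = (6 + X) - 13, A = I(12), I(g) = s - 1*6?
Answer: -27463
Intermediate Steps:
s = 2 (s = 1*2 = 2)
I(g) = -4 (I(g) = 2 - 1*6 = 2 - 6 = -4)
A = -4
O(X) = -7 + X
(-26807 - 645) + O(A) = (-26807 - 645) + (-7 - 4) = -27452 - 11 = -27463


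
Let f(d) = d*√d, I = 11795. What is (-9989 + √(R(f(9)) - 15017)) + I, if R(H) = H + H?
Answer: 1806 + I*√14963 ≈ 1806.0 + 122.32*I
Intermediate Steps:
f(d) = d^(3/2)
R(H) = 2*H
(-9989 + √(R(f(9)) - 15017)) + I = (-9989 + √(2*9^(3/2) - 15017)) + 11795 = (-9989 + √(2*27 - 15017)) + 11795 = (-9989 + √(54 - 15017)) + 11795 = (-9989 + √(-14963)) + 11795 = (-9989 + I*√14963) + 11795 = 1806 + I*√14963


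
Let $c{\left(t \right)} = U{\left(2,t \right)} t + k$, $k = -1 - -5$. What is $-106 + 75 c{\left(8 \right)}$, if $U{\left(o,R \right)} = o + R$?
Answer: $6194$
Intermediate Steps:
$k = 4$ ($k = -1 + 5 = 4$)
$U{\left(o,R \right)} = R + o$
$c{\left(t \right)} = 4 + t \left(2 + t\right)$ ($c{\left(t \right)} = \left(t + 2\right) t + 4 = \left(2 + t\right) t + 4 = t \left(2 + t\right) + 4 = 4 + t \left(2 + t\right)$)
$-106 + 75 c{\left(8 \right)} = -106 + 75 \left(4 + 8 \left(2 + 8\right)\right) = -106 + 75 \left(4 + 8 \cdot 10\right) = -106 + 75 \left(4 + 80\right) = -106 + 75 \cdot 84 = -106 + 6300 = 6194$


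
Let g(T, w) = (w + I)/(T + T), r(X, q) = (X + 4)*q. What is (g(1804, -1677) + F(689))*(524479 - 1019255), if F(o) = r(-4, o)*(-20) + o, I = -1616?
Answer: -153542537293/451 ≈ -3.4045e+8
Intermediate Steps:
r(X, q) = q*(4 + X) (r(X, q) = (4 + X)*q = q*(4 + X))
g(T, w) = (-1616 + w)/(2*T) (g(T, w) = (w - 1616)/(T + T) = (-1616 + w)/((2*T)) = (-1616 + w)*(1/(2*T)) = (-1616 + w)/(2*T))
F(o) = o (F(o) = (o*(4 - 4))*(-20) + o = (o*0)*(-20) + o = 0*(-20) + o = 0 + o = o)
(g(1804, -1677) + F(689))*(524479 - 1019255) = ((1/2)*(-1616 - 1677)/1804 + 689)*(524479 - 1019255) = ((1/2)*(1/1804)*(-3293) + 689)*(-494776) = (-3293/3608 + 689)*(-494776) = (2482619/3608)*(-494776) = -153542537293/451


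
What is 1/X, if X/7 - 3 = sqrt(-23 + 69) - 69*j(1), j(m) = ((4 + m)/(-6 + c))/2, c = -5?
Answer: 9042/1026599 - 484*sqrt(46)/1026599 ≈ 0.0056101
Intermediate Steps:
j(m) = -2/11 - m/22 (j(m) = ((4 + m)/(-6 - 5))/2 = ((4 + m)/(-11))*(1/2) = ((4 + m)*(-1/11))*(1/2) = (-4/11 - m/11)*(1/2) = -2/11 - m/22)
X = 2877/22 + 7*sqrt(46) (X = 21 + 7*(sqrt(-23 + 69) - 69*(-2/11 - 1/22*1)) = 21 + 7*(sqrt(46) - 69*(-2/11 - 1/22)) = 21 + 7*(sqrt(46) - 69*(-5/22)) = 21 + 7*(sqrt(46) + 345/22) = 21 + 7*(345/22 + sqrt(46)) = 21 + (2415/22 + 7*sqrt(46)) = 2877/22 + 7*sqrt(46) ≈ 178.25)
1/X = 1/(2877/22 + 7*sqrt(46))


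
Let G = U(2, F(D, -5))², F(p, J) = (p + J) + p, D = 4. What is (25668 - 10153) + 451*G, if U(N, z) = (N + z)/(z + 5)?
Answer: 1004235/64 ≈ 15691.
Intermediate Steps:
F(p, J) = J + 2*p (F(p, J) = (J + p) + p = J + 2*p)
U(N, z) = (N + z)/(5 + z)
G = 25/64 (G = ((2 + (-5 + 2*4))/(5 + (-5 + 2*4)))² = ((2 + (-5 + 8))/(5 + (-5 + 8)))² = ((2 + 3)/(5 + 3))² = (5/8)² = 25/64 ≈ 0.39063)
(25668 - 10153) + 451*G = (25668 - 10153) + 451*(25/64) = 15515 + 11275/64 = 1004235/64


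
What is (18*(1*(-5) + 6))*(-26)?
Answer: -468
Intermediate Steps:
(18*(1*(-5) + 6))*(-26) = (18*(-5 + 6))*(-26) = (18*1)*(-26) = 18*(-26) = -468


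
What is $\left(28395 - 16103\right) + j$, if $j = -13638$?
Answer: $-1346$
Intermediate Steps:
$\left(28395 - 16103\right) + j = \left(28395 - 16103\right) - 13638 = 12292 - 13638 = -1346$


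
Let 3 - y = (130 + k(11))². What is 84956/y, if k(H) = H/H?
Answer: -42478/8579 ≈ -4.9514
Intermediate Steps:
k(H) = 1
y = -17158 (y = 3 - (130 + 1)² = 3 - 1*131² = 3 - 1*17161 = 3 - 17161 = -17158)
84956/y = 84956/(-17158) = 84956*(-1/17158) = -42478/8579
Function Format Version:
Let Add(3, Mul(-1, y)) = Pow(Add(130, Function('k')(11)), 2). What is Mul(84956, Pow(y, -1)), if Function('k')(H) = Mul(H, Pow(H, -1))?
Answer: Rational(-42478, 8579) ≈ -4.9514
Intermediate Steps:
Function('k')(H) = 1
y = -17158 (y = Add(3, Mul(-1, Pow(Add(130, 1), 2))) = Add(3, Mul(-1, Pow(131, 2))) = Add(3, Mul(-1, 17161)) = Add(3, -17161) = -17158)
Mul(84956, Pow(y, -1)) = Mul(84956, Pow(-17158, -1)) = Mul(84956, Rational(-1, 17158)) = Rational(-42478, 8579)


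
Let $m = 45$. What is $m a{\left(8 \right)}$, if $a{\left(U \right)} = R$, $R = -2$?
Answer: $-90$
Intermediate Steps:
$a{\left(U \right)} = -2$
$m a{\left(8 \right)} = 45 \left(-2\right) = -90$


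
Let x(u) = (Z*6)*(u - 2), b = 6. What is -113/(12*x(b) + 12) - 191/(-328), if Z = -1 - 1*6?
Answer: 104957/164328 ≈ 0.63870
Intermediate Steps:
Z = -7 (Z = -1 - 6 = -7)
x(u) = 84 - 42*u (x(u) = (-7*6)*(u - 2) = -42*(-2 + u) = 84 - 42*u)
-113/(12*x(b) + 12) - 191/(-328) = -113/(12*(84 - 42*6) + 12) - 191/(-328) = -113/(12*(84 - 252) + 12) - 191*(-1/328) = -113/(12*(-168) + 12) + 191/328 = -113/(-2016 + 12) + 191/328 = -113/(-2004) + 191/328 = -113*(-1/2004) + 191/328 = 113/2004 + 191/328 = 104957/164328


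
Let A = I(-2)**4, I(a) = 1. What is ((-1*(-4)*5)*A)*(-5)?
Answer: -100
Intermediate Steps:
A = 1 (A = 1**4 = 1)
((-1*(-4)*5)*A)*(-5) = ((-1*(-4)*5)*1)*(-5) = ((4*5)*1)*(-5) = (20*1)*(-5) = 20*(-5) = -100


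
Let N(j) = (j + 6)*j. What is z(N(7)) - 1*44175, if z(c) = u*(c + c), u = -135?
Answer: -68745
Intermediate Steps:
N(j) = j*(6 + j) (N(j) = (6 + j)*j = j*(6 + j))
z(c) = -270*c (z(c) = -135*(c + c) = -270*c)
z(N(7)) - 1*44175 = -1890*(6 + 7) - 1*44175 = -1890*13 - 44175 = -270*91 - 44175 = -24570 - 44175 = -68745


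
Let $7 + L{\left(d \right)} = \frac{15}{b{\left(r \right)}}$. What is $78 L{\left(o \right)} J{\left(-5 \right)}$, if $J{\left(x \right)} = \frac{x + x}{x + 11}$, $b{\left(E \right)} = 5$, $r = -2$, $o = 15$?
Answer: $520$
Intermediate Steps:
$L{\left(d \right)} = -4$ ($L{\left(d \right)} = -7 + \frac{15}{5} = -7 + 15 \cdot \frac{1}{5} = -7 + 3 = -4$)
$J{\left(x \right)} = \frac{2 x}{11 + x}$
$78 L{\left(o \right)} J{\left(-5 \right)} = 78 \left(-4\right) 2 \left(-5\right) \frac{1}{11 - 5} = - 312 \cdot 2 \left(-5\right) \frac{1}{6} = \left(-312\right) \left(- \frac{5}{3}\right) = 520$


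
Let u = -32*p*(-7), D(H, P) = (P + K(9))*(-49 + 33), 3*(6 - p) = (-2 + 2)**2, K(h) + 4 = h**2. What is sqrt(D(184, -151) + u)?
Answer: 4*sqrt(158) ≈ 50.279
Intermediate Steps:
K(h) = -4 + h**2
p = 6 (p = 6 - (-2 + 2)**2/3 = 6 - 1/3*0**2 = 6 - 1/3*0 = 6 + 0 = 6)
D(H, P) = -1232 - 16*P (D(H, P) = (P + (-4 + 9**2))*(-49 + 33) = (P + (-4 + 81))*(-16) = (P + 77)*(-16) = (77 + P)*(-16) = -1232 - 16*P)
u = 1344 (u = -32*6*(-7) = -192*(-7) = 1344)
sqrt(D(184, -151) + u) = sqrt((-1232 - 16*(-151)) + 1344) = sqrt((-1232 + 2416) + 1344) = sqrt(1184 + 1344) = sqrt(2528) = 4*sqrt(158)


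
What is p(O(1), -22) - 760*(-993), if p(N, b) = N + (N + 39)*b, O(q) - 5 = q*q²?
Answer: 753696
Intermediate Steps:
O(q) = 5 + q³ (O(q) = 5 + q*q² = 5 + q³)
p(N, b) = N + b*(39 + N) (p(N, b) = N + (39 + N)*b = N + b*(39 + N))
p(O(1), -22) - 760*(-993) = ((5 + 1³) + 39*(-22) + (5 + 1³)*(-22)) - 760*(-993) = ((5 + 1) - 858 + (5 + 1)*(-22)) + 754680 = (6 - 858 + 6*(-22)) + 754680 = (6 - 858 - 132) + 754680 = -984 + 754680 = 753696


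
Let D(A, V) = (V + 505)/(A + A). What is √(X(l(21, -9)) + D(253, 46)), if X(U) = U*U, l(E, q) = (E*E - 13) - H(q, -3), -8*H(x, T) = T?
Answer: √749117214065/2024 ≈ 427.63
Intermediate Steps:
D(A, V) = (505 + V)/(2*A) (D(A, V) = (505 + V)/((2*A)) = (505 + V)*(1/(2*A)) = (505 + V)/(2*A))
H(x, T) = -T/8
l(E, q) = -107/8 + E² (l(E, q) = (E*E - 13) - (-1)*(-3)/8 = (E² - 13) - 1*3/8 = (-13 + E²) - 3/8 = -107/8 + E²)
X(U) = U²
√(X(l(21, -9)) + D(253, 46)) = √((-107/8 + 21²)² + (½)*(505 + 46)/253) = √((-107/8 + 441)² + (½)*(1/253)*551) = √((3421/8)² + 551/506) = √(11703241/64 + 551/506) = √(2960937605/16192) = √749117214065/2024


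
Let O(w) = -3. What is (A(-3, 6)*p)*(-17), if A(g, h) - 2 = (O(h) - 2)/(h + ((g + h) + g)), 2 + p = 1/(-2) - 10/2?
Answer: 595/4 ≈ 148.75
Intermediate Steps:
p = -15/2 (p = -2 + (1/(-2) - 10/2) = -2 + (1*(-½) - 10*½) = -2 + (-½ - 5) = -2 - 11/2 = -15/2 ≈ -7.5000)
A(g, h) = 2 - 5/(2*g + 2*h) (A(g, h) = 2 + (-3 - 2)/(h + ((g + h) + g)) = 2 - 5/(h + (h + 2*g)) = 2 - 5/(2*g + 2*h))
(A(-3, 6)*p)*(-17) = (((-5/2 + 2*(-3) + 2*6)/(-3 + 6))*(-15/2))*(-17) = (((-5/2 - 6 + 12)/3)*(-15/2))*(-17) = (((⅓)*(7/2))*(-15/2))*(-17) = ((7/6)*(-15/2))*(-17) = -35/4*(-17) = 595/4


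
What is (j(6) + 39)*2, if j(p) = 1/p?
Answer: 235/3 ≈ 78.333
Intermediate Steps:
(j(6) + 39)*2 = (1/6 + 39)*2 = (235/6)*2 = 235/3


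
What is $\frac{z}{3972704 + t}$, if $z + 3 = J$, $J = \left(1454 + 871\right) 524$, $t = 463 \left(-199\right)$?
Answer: $\frac{1218297}{3880567} \approx 0.31395$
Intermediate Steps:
$t = -92137$
$J = 1218300$ ($J = 2325 \cdot 524 = 1218300$)
$z = 1218297$ ($z = -3 + 1218300 = 1218297$)
$\frac{z}{3972704 + t} = \frac{1218297}{3972704 - 92137} = \frac{1218297}{3880567}$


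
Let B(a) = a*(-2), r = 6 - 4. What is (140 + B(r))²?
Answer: 18496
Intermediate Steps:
r = 2
B(a) = -2*a
(140 + B(r))² = (140 - 2*2)² = (140 - 4)² = 136² = 18496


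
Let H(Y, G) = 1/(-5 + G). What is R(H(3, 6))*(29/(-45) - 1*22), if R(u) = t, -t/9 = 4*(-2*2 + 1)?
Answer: -12228/5 ≈ -2445.6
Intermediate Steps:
t = 108 (t = -36*(-2*2 + 1) = -36*(-4 + 1) = -36*(-3) = -9*(-12) = 108)
R(u) = 108
R(H(3, 6))*(29/(-45) - 1*22) = 108*(29/(-45) - 1*22) = 108*(29*(-1/45) - 22) = 108*(-29/45 - 22) = 108*(-1019/45) = -12228/5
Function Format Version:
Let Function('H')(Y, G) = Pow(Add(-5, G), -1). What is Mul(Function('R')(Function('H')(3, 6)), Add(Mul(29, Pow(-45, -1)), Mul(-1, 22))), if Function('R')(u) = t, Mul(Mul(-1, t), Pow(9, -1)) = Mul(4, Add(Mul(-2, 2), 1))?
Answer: Rational(-12228, 5) ≈ -2445.6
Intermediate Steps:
t = 108 (t = Mul(-9, Mul(4, Add(Mul(-2, 2), 1))) = Mul(-9, Mul(4, Add(-4, 1))) = Mul(-9, Mul(4, -3)) = Mul(-9, -12) = 108)
Function('R')(u) = 108
Mul(Function('R')(Function('H')(3, 6)), Add(Mul(29, Pow(-45, -1)), Mul(-1, 22))) = Mul(108, Add(Mul(29, Pow(-45, -1)), Mul(-1, 22))) = Mul(108, Add(Mul(29, Rational(-1, 45)), -22)) = Mul(108, Add(Rational(-29, 45), -22)) = Mul(108, Rational(-1019, 45)) = Rational(-12228, 5)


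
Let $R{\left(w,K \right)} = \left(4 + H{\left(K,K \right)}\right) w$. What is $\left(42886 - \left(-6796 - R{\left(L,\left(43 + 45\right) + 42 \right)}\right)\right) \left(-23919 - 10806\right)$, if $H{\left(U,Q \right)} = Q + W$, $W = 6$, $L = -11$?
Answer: $-1671730950$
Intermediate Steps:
$H{\left(U,Q \right)} = 6 + Q$ ($H{\left(U,Q \right)} = Q + 6 = 6 + Q$)
$R{\left(w,K \right)} = w \left(10 + K\right)$ ($R{\left(w,K \right)} = \left(4 + \left(6 + K\right)\right) w = \left(10 + K\right) w = w \left(10 + K\right)$)
$\left(42886 - \left(-6796 - R{\left(L,\left(43 + 45\right) + 42 \right)}\right)\right) \left(-23919 - 10806\right) = \left(42886 + \left(\left(10327 - 11 \left(10 + \left(\left(43 + 45\right) + 42\right)\right)\right) - 3531\right)\right) \left(-23919 - 10806\right) = \left(42886 + \left(\left(10327 - 11 \left(10 + \left(88 + 42\right)\right)\right) - 3531\right)\right) \left(-34725\right) = \left(42886 + \left(\left(10327 - 11 \left(10 + 130\right)\right) - 3531\right)\right) \left(-34725\right) = \left(42886 + \left(\left(10327 - 1540\right) - 3531\right)\right) \left(-34725\right) = \left(42886 + \left(8787 - 3531\right)\right) \left(-34725\right) = \left(42886 + 5256\right) \left(-34725\right) = 48142 \left(-34725\right) = -1671730950$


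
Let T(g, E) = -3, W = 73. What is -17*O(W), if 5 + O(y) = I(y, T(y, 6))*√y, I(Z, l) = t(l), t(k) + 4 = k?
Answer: 85 + 119*√73 ≈ 1101.7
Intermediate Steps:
t(k) = -4 + k
I(Z, l) = -4 + l
O(y) = -5 - 7*√y (O(y) = -5 + (-4 - 3)*√y = -5 - 7*√y)
-17*O(W) = -17*(-5 - 7*√73) = 85 + 119*√73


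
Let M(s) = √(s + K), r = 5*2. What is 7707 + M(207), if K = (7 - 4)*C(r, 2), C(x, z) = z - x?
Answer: 7707 + √183 ≈ 7720.5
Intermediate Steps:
r = 10
K = -24 (K = (7 - 4)*(2 - 1*10) = 3*(2 - 10) = 3*(-8) = -24)
M(s) = √(-24 + s) (M(s) = √(s - 24) = √(-24 + s))
7707 + M(207) = 7707 + √(-24 + 207) = 7707 + √183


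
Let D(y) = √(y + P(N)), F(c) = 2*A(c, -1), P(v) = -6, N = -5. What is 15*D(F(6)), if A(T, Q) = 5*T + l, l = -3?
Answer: 60*√3 ≈ 103.92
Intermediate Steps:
A(T, Q) = -3 + 5*T (A(T, Q) = 5*T - 3 = -3 + 5*T)
F(c) = -6 + 10*c (F(c) = 2*(-3 + 5*c) = -6 + 10*c)
D(y) = √(-6 + y) (D(y) = √(y - 6) = √(-6 + y))
15*D(F(6)) = 15*√(-6 + (-6 + 10*6)) = 15*√(-6 + (-6 + 60)) = 15*√(-6 + 54) = 15*√48 = 15*(4*√3) = 60*√3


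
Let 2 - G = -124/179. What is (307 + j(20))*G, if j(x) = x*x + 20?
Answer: 350414/179 ≈ 1957.6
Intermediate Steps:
G = 482/179 (G = 2 - (-124)/179 = 2 - 1*(-124/179) = 2 + 124/179 = 482/179 ≈ 2.6927)
j(x) = 20 + x² (j(x) = x² + 20 = 20 + x²)
(307 + j(20))*G = (307 + (20 + 20²))*(482/179) = (307 + (20 + 400))*(482/179) = (307 + 420)*(482/179) = 727*(482/179) = 350414/179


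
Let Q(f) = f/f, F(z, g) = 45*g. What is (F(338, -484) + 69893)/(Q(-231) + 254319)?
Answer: 48113/254320 ≈ 0.18918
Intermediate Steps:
Q(f) = 1
(F(338, -484) + 69893)/(Q(-231) + 254319) = (45*(-484) + 69893)/(1 + 254319) = (-21780 + 69893)/254320 = 48113*(1/254320) = 48113/254320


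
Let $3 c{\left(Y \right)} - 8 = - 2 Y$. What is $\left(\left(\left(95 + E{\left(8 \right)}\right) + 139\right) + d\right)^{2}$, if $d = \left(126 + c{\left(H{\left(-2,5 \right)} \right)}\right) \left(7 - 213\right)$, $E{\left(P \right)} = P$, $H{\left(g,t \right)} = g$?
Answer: $704265444$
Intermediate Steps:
$c{\left(Y \right)} = \frac{8}{3} - \frac{2 Y}{3}$ ($c{\left(Y \right)} = \frac{8}{3} + \frac{\left(-2\right) Y}{3} = \frac{8}{3} - \frac{2 Y}{3}$)
$d = -26780$ ($d = \left(126 + \left(\frac{8}{3} - - \frac{4}{3}\right)\right) \left(7 - 213\right) = \left(126 + \left(\frac{8}{3} + \frac{4}{3}\right)\right) \left(-206\right) = \left(126 + 4\right) \left(-206\right) = 130 \left(-206\right) = -26780$)
$\left(\left(\left(95 + E{\left(8 \right)}\right) + 139\right) + d\right)^{2} = \left(\left(\left(95 + 8\right) + 139\right) - 26780\right)^{2} = \left(\left(103 + 139\right) - 26780\right)^{2} = \left(242 - 26780\right)^{2} = \left(-26538\right)^{2} = 704265444$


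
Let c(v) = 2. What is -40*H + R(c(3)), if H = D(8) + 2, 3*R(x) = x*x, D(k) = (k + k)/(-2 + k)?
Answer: -556/3 ≈ -185.33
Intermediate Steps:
D(k) = 2*k/(-2 + k) (D(k) = (2*k)/(-2 + k) = 2*k/(-2 + k))
R(x) = x²/3 (R(x) = (x*x)/3 = x²/3)
H = 14/3 (H = 2*8/(-2 + 8) + 2 = 2*8/6 + 2 = 2*8*(⅙) + 2 = 8/3 + 2 = 14/3 ≈ 4.6667)
-40*H + R(c(3)) = -40*14/3 + (⅓)*2² = -560/3 + (⅓)*4 = -560/3 + 4/3 = -556/3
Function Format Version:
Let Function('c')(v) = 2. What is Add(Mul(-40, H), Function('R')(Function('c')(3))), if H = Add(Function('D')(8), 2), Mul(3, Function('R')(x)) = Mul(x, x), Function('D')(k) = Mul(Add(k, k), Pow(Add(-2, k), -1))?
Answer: Rational(-556, 3) ≈ -185.33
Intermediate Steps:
Function('D')(k) = Mul(2, k, Pow(Add(-2, k), -1)) (Function('D')(k) = Mul(Mul(2, k), Pow(Add(-2, k), -1)) = Mul(2, k, Pow(Add(-2, k), -1)))
Function('R')(x) = Mul(Rational(1, 3), Pow(x, 2)) (Function('R')(x) = Mul(Rational(1, 3), Mul(x, x)) = Mul(Rational(1, 3), Pow(x, 2)))
H = Rational(14, 3) (H = Add(Mul(2, 8, Pow(Add(-2, 8), -1)), 2) = Add(Mul(2, 8, Pow(6, -1)), 2) = Add(Mul(2, 8, Rational(1, 6)), 2) = Add(Rational(8, 3), 2) = Rational(14, 3) ≈ 4.6667)
Add(Mul(-40, H), Function('R')(Function('c')(3))) = Add(Mul(-40, Rational(14, 3)), Mul(Rational(1, 3), Pow(2, 2))) = Add(Rational(-560, 3), Mul(Rational(1, 3), 4)) = Add(Rational(-560, 3), Rational(4, 3)) = Rational(-556, 3)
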